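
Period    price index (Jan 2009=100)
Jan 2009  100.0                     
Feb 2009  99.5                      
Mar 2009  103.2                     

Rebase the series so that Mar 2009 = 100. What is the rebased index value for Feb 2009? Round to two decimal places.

Rebased(Feb 2009) = 99.5 / 103.2 × 100 = 96.4147

96.41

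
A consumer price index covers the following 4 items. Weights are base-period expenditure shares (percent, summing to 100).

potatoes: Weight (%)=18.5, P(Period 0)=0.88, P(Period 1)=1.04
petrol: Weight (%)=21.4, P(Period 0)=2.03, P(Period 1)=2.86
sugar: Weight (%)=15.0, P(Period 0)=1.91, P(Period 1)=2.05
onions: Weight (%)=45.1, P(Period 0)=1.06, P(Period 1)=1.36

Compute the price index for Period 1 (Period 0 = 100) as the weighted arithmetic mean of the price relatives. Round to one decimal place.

potatoes: 18.5 × (1.04/0.88) = 18.5 × 1.181818 = 21.8636
petrol: 21.4 × (2.86/2.03) = 21.4 × 1.408867 = 30.1498
sugar: 15.0 × (2.05/1.91) = 15.0 × 1.073298 = 16.0995
onions: 45.1 × (1.36/1.06) = 45.1 × 1.283019 = 57.8642
Index = Σ wᵢ·(p₁ᵢ/p₀ᵢ) = 21.8636 + 30.1498 + 16.0995 + 57.8642 = 125.9770

126.0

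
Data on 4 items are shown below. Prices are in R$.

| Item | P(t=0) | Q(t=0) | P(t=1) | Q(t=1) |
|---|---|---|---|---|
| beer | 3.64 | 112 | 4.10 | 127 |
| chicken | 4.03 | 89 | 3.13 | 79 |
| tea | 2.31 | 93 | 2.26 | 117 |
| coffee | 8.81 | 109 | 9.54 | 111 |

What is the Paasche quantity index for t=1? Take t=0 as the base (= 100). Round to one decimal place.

Paasche quantity index uses current-period prices as weights.
ΣP(t=1)·Q(t=1) = 4.10×127 + 3.13×79 + 2.26×117 + 9.54×111 = 520.7 + 247.27 + 264.42 + 1058.94 = 2091.33
ΣP(t=1)·Q(t=0) = 4.10×112 + 3.13×89 + 2.26×93 + 9.54×109 = 459.2 + 278.57 + 210.18 + 1039.86 = 1987.81
Index = 2091.33 / 1987.81 × 100 = 105.2077

105.2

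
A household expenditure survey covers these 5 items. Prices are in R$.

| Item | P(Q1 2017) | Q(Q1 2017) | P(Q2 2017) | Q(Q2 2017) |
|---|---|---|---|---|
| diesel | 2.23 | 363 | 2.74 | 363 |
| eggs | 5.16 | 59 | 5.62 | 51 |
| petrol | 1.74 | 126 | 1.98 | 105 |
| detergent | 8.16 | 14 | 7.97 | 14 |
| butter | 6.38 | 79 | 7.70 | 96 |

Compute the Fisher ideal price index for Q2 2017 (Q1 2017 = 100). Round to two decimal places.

Laspeyres component (base-period weights):
ΣP(Q2 2017)Q(Q1 2017) = 2.74×363 + 5.62×59 + 1.98×126 + 7.97×14 + 7.70×79 = 994.62 + 331.58 + 249.48 + 111.58 + 608.3 = 2295.56
ΣP(Q1 2017)Q(Q1 2017) = 2.23×363 + 5.16×59 + 1.74×126 + 8.16×14 + 6.38×79 = 809.49 + 304.44 + 219.24 + 114.24 + 504.02 = 1951.43
L = 2295.56 / 1951.43 × 100 = 117.6348
Paasche component (current-period weights):
ΣP(Q2 2017)Q(Q2 2017) = 2.74×363 + 5.62×51 + 1.98×105 + 7.97×14 + 7.70×96 = 994.62 + 286.62 + 207.9 + 111.58 + 739.2 = 2339.92
ΣP(Q1 2017)Q(Q2 2017) = 2.23×363 + 5.16×51 + 1.74×105 + 8.16×14 + 6.38×96 = 809.49 + 263.16 + 182.7 + 114.24 + 612.48 = 1982.07
P = 2339.92 / 1982.07 × 100 = 118.0544
Fisher = √(L × P) = √(117.6348 × 118.0544) = 117.8444

117.84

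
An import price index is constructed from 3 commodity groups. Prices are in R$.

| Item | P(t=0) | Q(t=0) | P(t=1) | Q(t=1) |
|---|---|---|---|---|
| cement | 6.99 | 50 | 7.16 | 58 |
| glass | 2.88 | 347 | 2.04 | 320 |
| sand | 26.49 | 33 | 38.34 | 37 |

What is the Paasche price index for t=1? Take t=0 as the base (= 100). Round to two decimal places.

107.78

Paasche price index uses current-period quantities as weights.
ΣP(t=1)·Q(t=1) = 7.16×58 + 2.04×320 + 38.34×37 = 415.28 + 652.8 + 1418.58 = 2486.66
ΣP(t=0)·Q(t=1) = 6.99×58 + 2.88×320 + 26.49×37 = 405.42 + 921.6 + 980.13 = 2307.15
Index = 2486.66 / 2307.15 × 100 = 107.7806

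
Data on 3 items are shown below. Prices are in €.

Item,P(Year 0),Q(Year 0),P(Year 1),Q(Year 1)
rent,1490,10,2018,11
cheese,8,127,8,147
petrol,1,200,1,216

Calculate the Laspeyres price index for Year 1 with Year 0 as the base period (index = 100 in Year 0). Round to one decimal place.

Laspeyres price index uses base-period quantities as weights.
ΣP(Year 1)·Q(Year 0) = 2018×10 + 8×127 + 1×200 = 20180 + 1016 + 200 = 21396
ΣP(Year 0)·Q(Year 0) = 1490×10 + 8×127 + 1×200 = 14900 + 1016 + 200 = 16116
Index = 21396 / 16116 × 100 = 132.7625

132.8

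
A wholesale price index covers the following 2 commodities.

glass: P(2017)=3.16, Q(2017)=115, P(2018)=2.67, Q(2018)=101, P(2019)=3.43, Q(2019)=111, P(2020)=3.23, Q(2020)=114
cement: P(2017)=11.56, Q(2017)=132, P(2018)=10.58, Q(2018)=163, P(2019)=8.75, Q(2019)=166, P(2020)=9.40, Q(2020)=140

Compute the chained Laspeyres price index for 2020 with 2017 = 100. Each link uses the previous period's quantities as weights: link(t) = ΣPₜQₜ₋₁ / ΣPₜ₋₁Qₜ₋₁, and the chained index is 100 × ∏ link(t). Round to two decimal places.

83.90

Link 2017→2018:
ΣP(2018)Q(2017) = 2.67×115 + 10.58×132 = 307.05 + 1396.56 = 1703.61
ΣP(2017)Q(2017) = 3.16×115 + 11.56×132 = 363.4 + 1525.92 = 1889.32
link = 1703.61/1889.32 = 0.901705
Link 2018→2019:
ΣP(2019)Q(2018) = 3.43×101 + 8.75×163 = 346.43 + 1426.25 = 1772.68
ΣP(2018)Q(2018) = 2.67×101 + 10.58×163 = 269.67 + 1724.54 = 1994.21
link = 1772.68/1994.21 = 0.888913
Link 2019→2020:
ΣP(2020)Q(2019) = 3.23×111 + 9.40×166 = 358.53 + 1560.4 = 1918.93
ΣP(2019)Q(2019) = 3.43×111 + 8.75×166 = 380.73 + 1452.5 = 1833.23
link = 1918.93/1833.23 = 1.046748
Chained index = 100 × 0.901705 × 0.888913 × 1.046748 = 83.9008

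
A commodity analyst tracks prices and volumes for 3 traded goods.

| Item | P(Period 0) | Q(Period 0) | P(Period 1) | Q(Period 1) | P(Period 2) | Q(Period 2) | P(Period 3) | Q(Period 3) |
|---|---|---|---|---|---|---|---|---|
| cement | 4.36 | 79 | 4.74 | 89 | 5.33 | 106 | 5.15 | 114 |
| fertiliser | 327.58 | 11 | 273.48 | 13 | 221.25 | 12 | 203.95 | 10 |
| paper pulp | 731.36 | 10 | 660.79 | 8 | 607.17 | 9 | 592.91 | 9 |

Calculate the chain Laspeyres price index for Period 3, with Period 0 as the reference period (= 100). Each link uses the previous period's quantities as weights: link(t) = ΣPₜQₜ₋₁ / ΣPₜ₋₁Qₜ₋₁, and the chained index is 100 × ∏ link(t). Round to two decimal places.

Link Period 0→Period 1:
ΣP(Period 1)Q(Period 0) = 4.74×79 + 273.48×11 + 660.79×10 = 374.46 + 3008.28 + 6607.9 = 9990.64
ΣP(Period 0)Q(Period 0) = 4.36×79 + 327.58×11 + 731.36×10 = 344.44 + 3603.38 + 7313.6 = 11261.42
link = 9990.64/11261.42 = 0.887156
Link Period 1→Period 2:
ΣP(Period 2)Q(Period 1) = 5.33×89 + 221.25×13 + 607.17×8 = 474.37 + 2876.25 + 4857.36 = 8207.98
ΣP(Period 1)Q(Period 1) = 4.74×89 + 273.48×13 + 660.79×8 = 421.86 + 3555.24 + 5286.32 = 9263.42
link = 8207.98/9263.42 = 0.886064
Link Period 2→Period 3:
ΣP(Period 3)Q(Period 2) = 5.15×106 + 203.95×12 + 592.91×9 = 545.9 + 2447.4 + 5336.19 = 8329.49
ΣP(Period 2)Q(Period 2) = 5.33×106 + 221.25×12 + 607.17×9 = 564.98 + 2655 + 5464.53 = 8684.51
link = 8329.49/8684.51 = 0.959120
Chained index = 100 × 0.887156 × 0.886064 × 0.959120 = 75.3942

75.39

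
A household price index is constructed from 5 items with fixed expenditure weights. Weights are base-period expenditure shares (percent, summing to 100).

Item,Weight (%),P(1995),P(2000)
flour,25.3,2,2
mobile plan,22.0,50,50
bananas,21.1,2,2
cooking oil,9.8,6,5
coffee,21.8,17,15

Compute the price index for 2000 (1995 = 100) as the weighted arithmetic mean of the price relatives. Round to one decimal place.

flour: 25.3 × (2/2) = 25.3 × 1.000000 = 25.3000
mobile plan: 22.0 × (50/50) = 22.0 × 1.000000 = 22.0000
bananas: 21.1 × (2/2) = 21.1 × 1.000000 = 21.1000
cooking oil: 9.8 × (5/6) = 9.8 × 0.833333 = 8.1667
coffee: 21.8 × (15/17) = 21.8 × 0.882353 = 19.2353
Index = Σ wᵢ·(p₁ᵢ/p₀ᵢ) = 25.3000 + 22.0000 + 21.1000 + 8.1667 + 19.2353 = 95.8020

95.8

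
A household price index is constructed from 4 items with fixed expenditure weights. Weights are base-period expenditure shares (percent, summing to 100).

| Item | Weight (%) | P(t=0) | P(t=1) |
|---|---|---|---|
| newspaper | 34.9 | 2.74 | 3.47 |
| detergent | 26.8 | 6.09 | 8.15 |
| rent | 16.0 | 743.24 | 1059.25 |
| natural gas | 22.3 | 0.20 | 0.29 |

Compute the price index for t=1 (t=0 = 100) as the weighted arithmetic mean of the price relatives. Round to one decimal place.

135.2

newspaper: 34.9 × (3.47/2.74) = 34.9 × 1.266423 = 44.1982
detergent: 26.8 × (8.15/6.09) = 26.8 × 1.338259 = 35.8654
rent: 16.0 × (1059.25/743.24) = 16.0 × 1.425179 = 22.8029
natural gas: 22.3 × (0.29/0.20) = 22.3 × 1.450000 = 32.3350
Index = Σ wᵢ·(p₁ᵢ/p₀ᵢ) = 44.1982 + 35.8654 + 22.8029 + 32.3350 = 135.2014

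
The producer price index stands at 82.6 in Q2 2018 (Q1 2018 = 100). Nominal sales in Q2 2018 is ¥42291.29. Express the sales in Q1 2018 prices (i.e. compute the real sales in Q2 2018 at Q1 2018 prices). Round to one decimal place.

Real = Nominal ÷ (Index/100) = 42291.29 ÷ (82.6/100)
     = 42291.29 ÷ 0.826 = 51200.1090

51200.1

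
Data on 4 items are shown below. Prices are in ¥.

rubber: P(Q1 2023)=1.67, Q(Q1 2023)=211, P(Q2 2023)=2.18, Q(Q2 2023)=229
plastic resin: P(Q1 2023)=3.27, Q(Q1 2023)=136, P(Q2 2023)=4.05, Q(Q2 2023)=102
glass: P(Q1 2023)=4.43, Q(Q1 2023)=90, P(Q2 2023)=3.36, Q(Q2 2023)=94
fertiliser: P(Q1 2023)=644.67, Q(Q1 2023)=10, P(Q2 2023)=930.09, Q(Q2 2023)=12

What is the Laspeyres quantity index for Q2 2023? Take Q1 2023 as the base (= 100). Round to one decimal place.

116.0

Laspeyres quantity index uses base-period prices as weights.
ΣP(Q1 2023)·Q(Q2 2023) = 1.67×229 + 3.27×102 + 4.43×94 + 644.67×12 = 382.43 + 333.54 + 416.42 + 7736.04 = 8868.43
ΣP(Q1 2023)·Q(Q1 2023) = 1.67×211 + 3.27×136 + 4.43×90 + 644.67×10 = 352.37 + 444.72 + 398.7 + 6446.7 = 7642.49
Index = 8868.43 / 7642.49 × 100 = 116.0411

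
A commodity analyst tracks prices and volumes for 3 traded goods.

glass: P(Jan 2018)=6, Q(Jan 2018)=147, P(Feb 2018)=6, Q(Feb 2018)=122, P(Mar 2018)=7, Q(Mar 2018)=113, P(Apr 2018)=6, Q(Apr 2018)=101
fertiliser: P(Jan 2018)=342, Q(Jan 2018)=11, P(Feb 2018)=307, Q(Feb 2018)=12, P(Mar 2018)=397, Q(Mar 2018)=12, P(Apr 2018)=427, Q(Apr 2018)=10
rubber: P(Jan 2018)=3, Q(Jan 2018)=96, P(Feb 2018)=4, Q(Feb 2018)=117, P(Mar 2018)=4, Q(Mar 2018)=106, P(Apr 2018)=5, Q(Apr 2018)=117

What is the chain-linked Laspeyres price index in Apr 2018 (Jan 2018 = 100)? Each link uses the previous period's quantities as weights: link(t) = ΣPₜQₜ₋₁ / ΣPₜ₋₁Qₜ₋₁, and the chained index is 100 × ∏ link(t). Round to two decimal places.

124.24

Link Jan 2018→Feb 2018:
ΣP(Feb 2018)Q(Jan 2018) = 6×147 + 307×11 + 4×96 = 882 + 3377 + 384 = 4643
ΣP(Jan 2018)Q(Jan 2018) = 6×147 + 342×11 + 3×96 = 882 + 3762 + 288 = 4932
link = 4643/4932 = 0.941403
Link Feb 2018→Mar 2018:
ΣP(Mar 2018)Q(Feb 2018) = 7×122 + 397×12 + 4×117 = 854 + 4764 + 468 = 6086
ΣP(Feb 2018)Q(Feb 2018) = 6×122 + 307×12 + 4×117 = 732 + 3684 + 468 = 4884
link = 6086/4884 = 1.246110
Link Mar 2018→Apr 2018:
ΣP(Apr 2018)Q(Mar 2018) = 6×113 + 427×12 + 5×106 = 678 + 5124 + 530 = 6332
ΣP(Mar 2018)Q(Mar 2018) = 7×113 + 397×12 + 4×106 = 791 + 4764 + 424 = 5979
link = 6332/5979 = 1.059040
Chained index = 100 × 0.941403 × 1.246110 × 1.059040 = 124.2351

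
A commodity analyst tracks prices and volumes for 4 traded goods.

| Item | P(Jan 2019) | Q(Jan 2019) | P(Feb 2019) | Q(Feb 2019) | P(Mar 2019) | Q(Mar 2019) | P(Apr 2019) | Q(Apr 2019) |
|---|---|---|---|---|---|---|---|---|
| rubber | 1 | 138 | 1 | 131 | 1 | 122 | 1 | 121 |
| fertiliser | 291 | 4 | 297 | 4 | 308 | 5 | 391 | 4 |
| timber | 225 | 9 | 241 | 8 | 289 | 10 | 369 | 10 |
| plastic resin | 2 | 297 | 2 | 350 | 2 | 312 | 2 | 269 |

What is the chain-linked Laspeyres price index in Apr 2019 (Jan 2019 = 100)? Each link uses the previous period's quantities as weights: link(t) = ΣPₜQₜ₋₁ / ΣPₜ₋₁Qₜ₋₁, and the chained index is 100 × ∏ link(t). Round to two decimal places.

142.73

Link Jan 2019→Feb 2019:
ΣP(Feb 2019)Q(Jan 2019) = 1×138 + 297×4 + 241×9 + 2×297 = 138 + 1188 + 2169 + 594 = 4089
ΣP(Jan 2019)Q(Jan 2019) = 1×138 + 291×4 + 225×9 + 2×297 = 138 + 1164 + 2025 + 594 = 3921
link = 4089/3921 = 1.042846
Link Feb 2019→Mar 2019:
ΣP(Mar 2019)Q(Feb 2019) = 1×131 + 308×4 + 289×8 + 2×350 = 131 + 1232 + 2312 + 700 = 4375
ΣP(Feb 2019)Q(Feb 2019) = 1×131 + 297×4 + 241×8 + 2×350 = 131 + 1188 + 1928 + 700 = 3947
link = 4375/3947 = 1.108437
Link Mar 2019→Apr 2019:
ΣP(Apr 2019)Q(Mar 2019) = 1×122 + 391×5 + 369×10 + 2×312 = 122 + 1955 + 3690 + 624 = 6391
ΣP(Mar 2019)Q(Mar 2019) = 1×122 + 308×5 + 289×10 + 2×312 = 122 + 1540 + 2890 + 624 = 5176
link = 6391/5176 = 1.234737
Chained index = 100 × 1.042846 × 1.108437 × 1.234737 = 142.7269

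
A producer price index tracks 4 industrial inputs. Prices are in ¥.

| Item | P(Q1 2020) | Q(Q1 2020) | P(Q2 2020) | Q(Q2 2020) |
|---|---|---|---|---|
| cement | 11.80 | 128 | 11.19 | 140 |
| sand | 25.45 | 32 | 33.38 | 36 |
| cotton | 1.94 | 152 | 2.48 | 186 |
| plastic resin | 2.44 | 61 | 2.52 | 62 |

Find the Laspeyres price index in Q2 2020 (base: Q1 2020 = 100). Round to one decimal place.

109.5

Laspeyres price index uses base-period quantities as weights.
ΣP(Q2 2020)·Q(Q1 2020) = 11.19×128 + 33.38×32 + 2.48×152 + 2.52×61 = 1432.32 + 1068.16 + 376.96 + 153.72 = 3031.16
ΣP(Q1 2020)·Q(Q1 2020) = 11.80×128 + 25.45×32 + 1.94×152 + 2.44×61 = 1510.4 + 814.4 + 294.88 + 148.84 = 2768.52
Index = 3031.16 / 2768.52 × 100 = 109.4867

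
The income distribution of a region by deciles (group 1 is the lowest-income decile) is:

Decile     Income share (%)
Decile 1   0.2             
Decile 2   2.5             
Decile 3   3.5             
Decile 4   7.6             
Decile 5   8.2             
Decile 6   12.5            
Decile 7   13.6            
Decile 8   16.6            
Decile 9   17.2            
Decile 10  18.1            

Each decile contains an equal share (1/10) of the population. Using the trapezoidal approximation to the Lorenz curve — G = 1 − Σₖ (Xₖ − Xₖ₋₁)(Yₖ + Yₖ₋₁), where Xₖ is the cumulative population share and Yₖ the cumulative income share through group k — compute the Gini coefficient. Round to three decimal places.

0.352

Cumulative income shares Yₖ: 0.0020, 0.0270, 0.0620, 0.1380, 0.2200, 0.3450, 0.4810, 0.6470, 0.8190, 1.0000
Σ (Xₖ−Xₖ₋₁)(Yₖ+Yₖ₋₁) = (1/10)(0.0020+0.0000) + (1/10)(0.0270+0.0020) + (1/10)(0.0620+0.0270) + (1/10)(0.1380+0.0620) + (1/10)(0.2200+0.1380) + (1/10)(0.3450+0.2200) + (1/10)(0.4810+0.3450) + (1/10)(0.6470+0.4810) + (1/10)(0.8190+0.6470) + (1/10)(1.0000+0.8190)
  = 0.0002 + 0.0029 + 0.0089 + 0.0200 + 0.0358 + 0.0565 + 0.0826 + 0.1128 + 0.1466 + 0.1819 = 0.6482
G = 1 − 0.6482 = 0.3518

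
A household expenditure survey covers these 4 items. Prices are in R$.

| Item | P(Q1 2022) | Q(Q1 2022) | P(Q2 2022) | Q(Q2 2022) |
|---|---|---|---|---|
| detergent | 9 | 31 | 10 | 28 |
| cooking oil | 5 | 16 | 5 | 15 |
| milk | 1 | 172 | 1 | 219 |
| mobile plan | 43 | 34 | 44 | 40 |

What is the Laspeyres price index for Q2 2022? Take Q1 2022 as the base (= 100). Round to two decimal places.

Laspeyres price index uses base-period quantities as weights.
ΣP(Q2 2022)·Q(Q1 2022) = 10×31 + 5×16 + 1×172 + 44×34 = 310 + 80 + 172 + 1496 = 2058
ΣP(Q1 2022)·Q(Q1 2022) = 9×31 + 5×16 + 1×172 + 43×34 = 279 + 80 + 172 + 1462 = 1993
Index = 2058 / 1993 × 100 = 103.2614

103.26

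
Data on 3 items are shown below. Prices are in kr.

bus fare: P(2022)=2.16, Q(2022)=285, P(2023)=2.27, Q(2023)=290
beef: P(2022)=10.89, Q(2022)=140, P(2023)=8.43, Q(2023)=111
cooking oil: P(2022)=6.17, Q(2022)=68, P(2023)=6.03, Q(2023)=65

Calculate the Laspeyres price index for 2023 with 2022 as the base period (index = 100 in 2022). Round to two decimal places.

87.40

Laspeyres price index uses base-period quantities as weights.
ΣP(2023)·Q(2022) = 2.27×285 + 8.43×140 + 6.03×68 = 646.95 + 1180.2 + 410.04 = 2237.19
ΣP(2022)·Q(2022) = 2.16×285 + 10.89×140 + 6.17×68 = 615.6 + 1524.6 + 419.56 = 2559.76
Index = 2237.19 / 2559.76 × 100 = 87.3984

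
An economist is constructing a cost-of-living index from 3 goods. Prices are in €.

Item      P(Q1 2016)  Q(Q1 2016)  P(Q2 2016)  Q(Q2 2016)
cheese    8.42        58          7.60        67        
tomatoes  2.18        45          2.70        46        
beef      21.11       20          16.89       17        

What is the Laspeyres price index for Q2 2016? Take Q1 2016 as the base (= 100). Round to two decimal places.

Laspeyres price index uses base-period quantities as weights.
ΣP(Q2 2016)·Q(Q1 2016) = 7.60×58 + 2.70×45 + 16.89×20 = 440.8 + 121.5 + 337.8 = 900.1
ΣP(Q1 2016)·Q(Q1 2016) = 8.42×58 + 2.18×45 + 21.11×20 = 488.36 + 98.1 + 422.2 = 1008.66
Index = 900.1 / 1008.66 × 100 = 89.2372

89.24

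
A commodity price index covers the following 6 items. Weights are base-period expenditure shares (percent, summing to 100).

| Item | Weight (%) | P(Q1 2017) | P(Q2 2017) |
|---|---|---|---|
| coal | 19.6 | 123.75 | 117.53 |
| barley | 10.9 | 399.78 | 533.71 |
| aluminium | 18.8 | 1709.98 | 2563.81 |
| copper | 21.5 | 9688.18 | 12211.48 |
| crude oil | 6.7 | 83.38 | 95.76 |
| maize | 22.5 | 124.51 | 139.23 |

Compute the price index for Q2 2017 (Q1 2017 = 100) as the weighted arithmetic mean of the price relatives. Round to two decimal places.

coal: 19.6 × (117.53/123.75) = 19.6 × 0.949737 = 18.6149
barley: 10.9 × (533.71/399.78) = 10.9 × 1.335009 = 14.5516
aluminium: 18.8 × (2563.81/1709.98) = 18.8 × 1.499322 = 28.1872
copper: 21.5 × (12211.48/9688.18) = 21.5 × 1.260451 = 27.0997
crude oil: 6.7 × (95.76/83.38) = 6.7 × 1.148477 = 7.6948
maize: 22.5 × (139.23/124.51) = 22.5 × 1.118223 = 25.1600
Index = Σ wᵢ·(p₁ᵢ/p₀ᵢ) = 18.6149 + 14.5516 + 28.1872 + 27.0997 + 7.6948 + 25.1600 = 121.3082

121.31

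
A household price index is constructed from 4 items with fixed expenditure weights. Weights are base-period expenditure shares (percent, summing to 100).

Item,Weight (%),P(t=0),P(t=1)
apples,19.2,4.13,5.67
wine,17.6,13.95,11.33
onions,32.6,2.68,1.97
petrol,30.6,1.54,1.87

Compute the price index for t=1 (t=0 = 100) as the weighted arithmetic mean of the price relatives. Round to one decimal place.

apples: 19.2 × (5.67/4.13) = 19.2 × 1.372881 = 26.3593
wine: 17.6 × (11.33/13.95) = 17.6 × 0.812186 = 14.2945
onions: 32.6 × (1.97/2.68) = 32.6 × 0.735075 = 23.9634
petrol: 30.6 × (1.87/1.54) = 30.6 × 1.214286 = 37.1571
Index = Σ wᵢ·(p₁ᵢ/p₀ᵢ) = 26.3593 + 14.2945 + 23.9634 + 37.1571 = 101.7744

101.8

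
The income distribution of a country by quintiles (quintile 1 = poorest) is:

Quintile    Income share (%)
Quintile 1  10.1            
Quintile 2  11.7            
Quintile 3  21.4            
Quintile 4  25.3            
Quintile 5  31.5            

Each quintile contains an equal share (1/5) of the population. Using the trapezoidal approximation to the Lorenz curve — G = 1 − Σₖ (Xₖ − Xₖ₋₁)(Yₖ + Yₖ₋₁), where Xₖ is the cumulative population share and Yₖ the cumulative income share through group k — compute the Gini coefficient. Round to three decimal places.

Cumulative income shares Yₖ: 0.1010, 0.2180, 0.4320, 0.6850, 1.0000
Σ (Xₖ−Xₖ₋₁)(Yₖ+Yₖ₋₁) = (1/5)(0.1010+0.0000) + (1/5)(0.2180+0.1010) + (1/5)(0.4320+0.2180) + (1/5)(0.6850+0.4320) + (1/5)(1.0000+0.6850)
  = 0.0202 + 0.0638 + 0.1300 + 0.2234 + 0.3370 = 0.7744
G = 1 − 0.7744 = 0.2256

0.226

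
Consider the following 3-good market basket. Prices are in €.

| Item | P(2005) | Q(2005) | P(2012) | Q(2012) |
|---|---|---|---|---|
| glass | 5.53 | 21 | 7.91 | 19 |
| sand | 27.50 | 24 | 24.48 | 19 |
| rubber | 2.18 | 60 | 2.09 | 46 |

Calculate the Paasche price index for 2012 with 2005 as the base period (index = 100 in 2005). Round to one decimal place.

97.8

Paasche price index uses current-period quantities as weights.
ΣP(2012)·Q(2012) = 7.91×19 + 24.48×19 + 2.09×46 = 150.29 + 465.12 + 96.14 = 711.55
ΣP(2005)·Q(2012) = 5.53×19 + 27.50×19 + 2.18×46 = 105.07 + 522.5 + 100.28 = 727.85
Index = 711.55 / 727.85 × 100 = 97.7605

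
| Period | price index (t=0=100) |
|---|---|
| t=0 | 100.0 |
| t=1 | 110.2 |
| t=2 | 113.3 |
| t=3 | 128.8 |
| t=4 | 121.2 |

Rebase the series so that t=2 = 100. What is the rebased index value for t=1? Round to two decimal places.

97.26

Rebased(t=1) = 110.2 / 113.3 × 100 = 97.2639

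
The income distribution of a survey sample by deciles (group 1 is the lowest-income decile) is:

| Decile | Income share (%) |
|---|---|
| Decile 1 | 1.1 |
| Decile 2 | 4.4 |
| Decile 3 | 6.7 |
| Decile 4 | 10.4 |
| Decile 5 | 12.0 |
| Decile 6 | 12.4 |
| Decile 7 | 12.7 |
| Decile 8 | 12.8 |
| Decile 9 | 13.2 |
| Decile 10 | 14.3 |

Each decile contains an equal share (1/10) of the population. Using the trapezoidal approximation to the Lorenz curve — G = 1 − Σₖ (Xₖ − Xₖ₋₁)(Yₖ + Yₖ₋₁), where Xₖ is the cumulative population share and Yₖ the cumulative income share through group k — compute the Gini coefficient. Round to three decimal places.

Cumulative income shares Yₖ: 0.0110, 0.0550, 0.1220, 0.2260, 0.3460, 0.4700, 0.5970, 0.7250, 0.8570, 1.0000
Σ (Xₖ−Xₖ₋₁)(Yₖ+Yₖ₋₁) = (1/10)(0.0110+0.0000) + (1/10)(0.0550+0.0110) + (1/10)(0.1220+0.0550) + (1/10)(0.2260+0.1220) + (1/10)(0.3460+0.2260) + (1/10)(0.4700+0.3460) + (1/10)(0.5970+0.4700) + (1/10)(0.7250+0.5970) + (1/10)(0.8570+0.7250) + (1/10)(1.0000+0.8570)
  = 0.0011 + 0.0066 + 0.0177 + 0.0348 + 0.0572 + 0.0816 + 0.1067 + 0.1322 + 0.1582 + 0.1857 = 0.7818
G = 1 − 0.7818 = 0.2182

0.218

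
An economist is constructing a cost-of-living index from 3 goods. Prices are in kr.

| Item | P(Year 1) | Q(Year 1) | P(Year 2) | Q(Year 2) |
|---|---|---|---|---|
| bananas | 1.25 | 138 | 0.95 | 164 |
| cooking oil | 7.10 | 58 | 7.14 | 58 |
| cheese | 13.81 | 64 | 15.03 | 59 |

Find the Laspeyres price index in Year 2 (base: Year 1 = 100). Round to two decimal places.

Laspeyres price index uses base-period quantities as weights.
ΣP(Year 2)·Q(Year 1) = 0.95×138 + 7.14×58 + 15.03×64 = 131.1 + 414.12 + 961.92 = 1507.14
ΣP(Year 1)·Q(Year 1) = 1.25×138 + 7.10×58 + 13.81×64 = 172.5 + 411.8 + 883.84 = 1468.14
Index = 1507.14 / 1468.14 × 100 = 102.6564

102.66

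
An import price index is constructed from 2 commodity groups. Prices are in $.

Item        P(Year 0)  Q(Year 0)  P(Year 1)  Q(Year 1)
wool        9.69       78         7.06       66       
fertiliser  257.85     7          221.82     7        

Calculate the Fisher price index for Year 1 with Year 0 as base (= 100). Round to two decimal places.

Laspeyres component (base-period weights):
ΣP(Year 1)Q(Year 0) = 7.06×78 + 221.82×7 = 550.68 + 1552.74 = 2103.42
ΣP(Year 0)Q(Year 0) = 9.69×78 + 257.85×7 = 755.82 + 1804.95 = 2560.77
L = 2103.42 / 2560.77 × 100 = 82.1401
Paasche component (current-period weights):
ΣP(Year 1)Q(Year 1) = 7.06×66 + 221.82×7 = 465.96 + 1552.74 = 2018.7
ΣP(Year 0)Q(Year 1) = 9.69×66 + 257.85×7 = 639.54 + 1804.95 = 2444.49
P = 2018.7 / 2444.49 × 100 = 82.5816
Fisher = √(L × P) = √(82.1401 × 82.5816) = 82.3606

82.36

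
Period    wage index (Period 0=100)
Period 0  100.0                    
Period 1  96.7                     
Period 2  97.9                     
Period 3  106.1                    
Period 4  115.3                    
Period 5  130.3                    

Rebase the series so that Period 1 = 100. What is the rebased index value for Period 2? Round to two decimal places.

101.24

Rebased(Period 2) = 97.9 / 96.7 × 100 = 101.2410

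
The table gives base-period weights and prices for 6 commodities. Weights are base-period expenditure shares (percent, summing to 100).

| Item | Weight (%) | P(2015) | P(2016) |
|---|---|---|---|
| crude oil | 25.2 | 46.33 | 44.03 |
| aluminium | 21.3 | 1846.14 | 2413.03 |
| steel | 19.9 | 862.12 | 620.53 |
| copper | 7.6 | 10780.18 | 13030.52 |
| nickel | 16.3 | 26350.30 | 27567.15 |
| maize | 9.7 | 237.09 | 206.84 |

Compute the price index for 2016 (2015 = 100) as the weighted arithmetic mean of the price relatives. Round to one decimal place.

crude oil: 25.2 × (44.03/46.33) = 25.2 × 0.950356 = 23.9490
aluminium: 21.3 × (2413.03/1846.14) = 21.3 × 1.307068 = 27.8405
steel: 19.9 × (620.53/862.12) = 19.9 × 0.719772 = 14.3235
copper: 7.6 × (13030.52/10780.18) = 7.6 × 1.208748 = 9.1865
nickel: 16.3 × (27567.15/26350.30) = 16.3 × 1.046180 = 17.0527
maize: 9.7 × (206.84/237.09) = 9.7 × 0.872411 = 8.4624
Index = Σ wᵢ·(p₁ᵢ/p₀ᵢ) = 23.9490 + 27.8405 + 14.3235 + 9.1865 + 17.0527 + 8.4624 = 100.8146

100.8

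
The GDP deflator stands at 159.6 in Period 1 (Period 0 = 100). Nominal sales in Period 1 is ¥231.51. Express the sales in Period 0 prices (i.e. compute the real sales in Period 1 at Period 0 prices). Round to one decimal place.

Real = Nominal ÷ (Index/100) = 231.51 ÷ (159.6/100)
     = 231.51 ÷ 1.596 = 145.0564

145.1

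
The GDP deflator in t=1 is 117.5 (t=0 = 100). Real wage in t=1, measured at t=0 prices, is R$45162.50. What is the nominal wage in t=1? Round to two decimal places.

53065.94

Nominal = Real × (Index/100) = 45162.50 × (117.5/100)
        = 45162.50 × 1.175 = 53065.9375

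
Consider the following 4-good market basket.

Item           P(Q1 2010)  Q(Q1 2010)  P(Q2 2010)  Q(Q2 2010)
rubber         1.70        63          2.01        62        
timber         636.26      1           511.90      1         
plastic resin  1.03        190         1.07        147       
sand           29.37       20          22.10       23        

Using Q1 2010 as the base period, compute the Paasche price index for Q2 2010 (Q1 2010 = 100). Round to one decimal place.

Paasche price index uses current-period quantities as weights.
ΣP(Q2 2010)·Q(Q2 2010) = 2.01×62 + 511.90×1 + 1.07×147 + 22.10×23 = 124.62 + 511.9 + 157.29 + 508.3 = 1302.11
ΣP(Q1 2010)·Q(Q2 2010) = 1.70×62 + 636.26×1 + 1.03×147 + 29.37×23 = 105.4 + 636.26 + 151.41 + 675.51 = 1568.58
Index = 1302.11 / 1568.58 × 100 = 83.0120

83.0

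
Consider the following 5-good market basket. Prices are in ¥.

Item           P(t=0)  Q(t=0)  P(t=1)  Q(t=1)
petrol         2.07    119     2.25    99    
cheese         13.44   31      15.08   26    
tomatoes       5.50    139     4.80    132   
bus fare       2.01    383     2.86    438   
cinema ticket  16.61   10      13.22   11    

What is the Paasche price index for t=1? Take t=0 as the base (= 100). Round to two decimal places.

112.93

Paasche price index uses current-period quantities as weights.
ΣP(t=1)·Q(t=1) = 2.25×99 + 15.08×26 + 4.80×132 + 2.86×438 + 13.22×11 = 222.75 + 392.08 + 633.6 + 1252.68 + 145.42 = 2646.53
ΣP(t=0)·Q(t=1) = 2.07×99 + 13.44×26 + 5.50×132 + 2.01×438 + 16.61×11 = 204.93 + 349.44 + 726 + 880.38 + 182.71 = 2343.46
Index = 2646.53 / 2343.46 × 100 = 112.9326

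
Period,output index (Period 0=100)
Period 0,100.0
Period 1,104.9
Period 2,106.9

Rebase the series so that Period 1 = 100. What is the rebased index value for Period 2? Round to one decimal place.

101.9

Rebased(Period 2) = 106.9 / 104.9 × 100 = 101.9066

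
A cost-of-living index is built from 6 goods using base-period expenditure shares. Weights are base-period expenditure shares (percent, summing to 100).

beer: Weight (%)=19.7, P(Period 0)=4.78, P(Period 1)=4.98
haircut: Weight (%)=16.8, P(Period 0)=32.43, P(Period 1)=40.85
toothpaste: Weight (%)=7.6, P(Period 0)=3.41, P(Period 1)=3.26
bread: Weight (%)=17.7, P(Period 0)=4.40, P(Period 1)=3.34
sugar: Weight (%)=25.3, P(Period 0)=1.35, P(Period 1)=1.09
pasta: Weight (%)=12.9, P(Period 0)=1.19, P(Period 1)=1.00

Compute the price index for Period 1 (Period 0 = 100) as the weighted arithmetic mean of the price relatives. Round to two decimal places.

beer: 19.7 × (4.98/4.78) = 19.7 × 1.041841 = 20.5243
haircut: 16.8 × (40.85/32.43) = 16.8 × 1.259636 = 21.1619
toothpaste: 7.6 × (3.26/3.41) = 7.6 × 0.956012 = 7.2657
bread: 17.7 × (3.34/4.40) = 17.7 × 0.759091 = 13.4359
sugar: 25.3 × (1.09/1.35) = 25.3 × 0.807407 = 20.4274
pasta: 12.9 × (1.00/1.19) = 12.9 × 0.840336 = 10.8403
Index = Σ wᵢ·(p₁ᵢ/p₀ᵢ) = 20.5243 + 21.1619 + 7.2657 + 13.4359 + 20.4274 + 10.8403 = 93.6555

93.66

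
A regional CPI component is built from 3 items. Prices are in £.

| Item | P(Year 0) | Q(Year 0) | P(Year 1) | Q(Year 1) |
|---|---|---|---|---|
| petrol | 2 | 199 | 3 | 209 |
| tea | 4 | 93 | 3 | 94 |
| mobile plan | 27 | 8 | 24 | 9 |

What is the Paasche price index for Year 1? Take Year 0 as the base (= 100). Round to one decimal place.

108.5

Paasche price index uses current-period quantities as weights.
ΣP(Year 1)·Q(Year 1) = 3×209 + 3×94 + 24×9 = 627 + 282 + 216 = 1125
ΣP(Year 0)·Q(Year 1) = 2×209 + 4×94 + 27×9 = 418 + 376 + 243 = 1037
Index = 1125 / 1037 × 100 = 108.4860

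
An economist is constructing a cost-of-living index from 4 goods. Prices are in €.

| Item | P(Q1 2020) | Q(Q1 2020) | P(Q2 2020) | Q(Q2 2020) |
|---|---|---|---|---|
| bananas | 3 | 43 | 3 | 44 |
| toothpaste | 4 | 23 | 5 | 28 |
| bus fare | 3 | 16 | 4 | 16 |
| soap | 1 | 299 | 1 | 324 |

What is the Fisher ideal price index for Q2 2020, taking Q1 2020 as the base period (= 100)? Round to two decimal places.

Laspeyres component (base-period weights):
ΣP(Q2 2020)Q(Q1 2020) = 3×43 + 5×23 + 4×16 + 1×299 = 129 + 115 + 64 + 299 = 607
ΣP(Q1 2020)Q(Q1 2020) = 3×43 + 4×23 + 3×16 + 1×299 = 129 + 92 + 48 + 299 = 568
L = 607 / 568 × 100 = 106.8662
Paasche component (current-period weights):
ΣP(Q2 2020)Q(Q2 2020) = 3×44 + 5×28 + 4×16 + 1×324 = 132 + 140 + 64 + 324 = 660
ΣP(Q1 2020)Q(Q2 2020) = 3×44 + 4×28 + 3×16 + 1×324 = 132 + 112 + 48 + 324 = 616
P = 660 / 616 × 100 = 107.1429
Fisher = √(L × P) = √(106.8662 × 107.1429) = 107.0044

107.00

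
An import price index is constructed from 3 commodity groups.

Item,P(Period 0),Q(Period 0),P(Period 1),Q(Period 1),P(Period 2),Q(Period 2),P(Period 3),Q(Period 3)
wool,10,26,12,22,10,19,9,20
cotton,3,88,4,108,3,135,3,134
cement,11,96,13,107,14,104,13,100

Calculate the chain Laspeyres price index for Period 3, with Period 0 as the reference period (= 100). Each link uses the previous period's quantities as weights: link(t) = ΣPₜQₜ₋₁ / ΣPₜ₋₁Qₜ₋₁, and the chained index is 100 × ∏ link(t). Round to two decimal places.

Link Period 0→Period 1:
ΣP(Period 1)Q(Period 0) = 12×26 + 4×88 + 13×96 = 312 + 352 + 1248 = 1912
ΣP(Period 0)Q(Period 0) = 10×26 + 3×88 + 11×96 = 260 + 264 + 1056 = 1580
link = 1912/1580 = 1.210127
Link Period 1→Period 2:
ΣP(Period 2)Q(Period 1) = 10×22 + 3×108 + 14×107 = 220 + 324 + 1498 = 2042
ΣP(Period 1)Q(Period 1) = 12×22 + 4×108 + 13×107 = 264 + 432 + 1391 = 2087
link = 2042/2087 = 0.978438
Link Period 2→Period 3:
ΣP(Period 3)Q(Period 2) = 9×19 + 3×135 + 13×104 = 171 + 405 + 1352 = 1928
ΣP(Period 2)Q(Period 2) = 10×19 + 3×135 + 14×104 = 190 + 405 + 1456 = 2051
link = 1928/2051 = 0.940029
Chained index = 100 × 1.210127 × 0.978438 × 0.940029 = 111.3026

111.30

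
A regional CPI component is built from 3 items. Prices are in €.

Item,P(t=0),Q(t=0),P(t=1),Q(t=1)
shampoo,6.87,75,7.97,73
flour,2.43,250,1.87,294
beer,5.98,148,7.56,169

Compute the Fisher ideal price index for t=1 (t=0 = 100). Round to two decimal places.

Laspeyres component (base-period weights):
ΣP(t=1)Q(t=0) = 7.97×75 + 1.87×250 + 7.56×148 = 597.75 + 467.5 + 1118.88 = 2184.13
ΣP(t=0)Q(t=0) = 6.87×75 + 2.43×250 + 5.98×148 = 515.25 + 607.5 + 885.04 = 2007.79
L = 2184.13 / 2007.79 × 100 = 108.7828
Paasche component (current-period weights):
ΣP(t=1)Q(t=1) = 7.97×73 + 1.87×294 + 7.56×169 = 581.81 + 549.78 + 1277.64 = 2409.23
ΣP(t=0)Q(t=1) = 6.87×73 + 2.43×294 + 5.98×169 = 501.51 + 714.42 + 1010.62 = 2226.55
P = 2409.23 / 2226.55 × 100 = 108.2046
Fisher = √(L × P) = √(108.7828 × 108.2046) = 108.4933

108.49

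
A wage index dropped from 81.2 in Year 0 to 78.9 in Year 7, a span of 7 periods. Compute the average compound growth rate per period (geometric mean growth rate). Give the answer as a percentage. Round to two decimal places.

-0.41%

Growth factor = (78.9/81.2)^(1/7) = (0.971675)^(1/7) = 0.995904
Growth rate = 0.995904 − 1 = -0.004096 = -0.4096%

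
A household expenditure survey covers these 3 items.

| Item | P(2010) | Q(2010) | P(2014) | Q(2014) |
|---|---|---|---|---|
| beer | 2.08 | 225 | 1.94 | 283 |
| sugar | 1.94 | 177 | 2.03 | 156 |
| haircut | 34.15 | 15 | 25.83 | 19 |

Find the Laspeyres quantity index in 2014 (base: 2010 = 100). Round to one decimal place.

116.4

Laspeyres quantity index uses base-period prices as weights.
ΣP(2010)·Q(2014) = 2.08×283 + 1.94×156 + 34.15×19 = 588.64 + 302.64 + 648.85 = 1540.13
ΣP(2010)·Q(2010) = 2.08×225 + 1.94×177 + 34.15×15 = 468 + 343.38 + 512.25 = 1323.63
Index = 1540.13 / 1323.63 × 100 = 116.3565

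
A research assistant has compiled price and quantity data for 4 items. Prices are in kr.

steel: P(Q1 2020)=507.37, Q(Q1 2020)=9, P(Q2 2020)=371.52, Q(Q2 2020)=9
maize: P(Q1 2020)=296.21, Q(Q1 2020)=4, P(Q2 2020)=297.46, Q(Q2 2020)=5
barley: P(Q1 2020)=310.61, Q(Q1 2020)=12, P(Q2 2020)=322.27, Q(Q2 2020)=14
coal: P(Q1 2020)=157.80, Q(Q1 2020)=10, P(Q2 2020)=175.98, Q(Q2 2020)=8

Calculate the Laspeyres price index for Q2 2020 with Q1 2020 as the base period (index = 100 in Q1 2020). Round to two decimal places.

Laspeyres price index uses base-period quantities as weights.
ΣP(Q2 2020)·Q(Q1 2020) = 371.52×9 + 297.46×4 + 322.27×12 + 175.98×10 = 3343.68 + 1189.84 + 3867.24 + 1759.8 = 10160.56
ΣP(Q1 2020)·Q(Q1 2020) = 507.37×9 + 296.21×4 + 310.61×12 + 157.80×10 = 4566.33 + 1184.84 + 3727.32 + 1578 = 11056.49
Index = 10160.56 / 11056.49 × 100 = 91.8968

91.90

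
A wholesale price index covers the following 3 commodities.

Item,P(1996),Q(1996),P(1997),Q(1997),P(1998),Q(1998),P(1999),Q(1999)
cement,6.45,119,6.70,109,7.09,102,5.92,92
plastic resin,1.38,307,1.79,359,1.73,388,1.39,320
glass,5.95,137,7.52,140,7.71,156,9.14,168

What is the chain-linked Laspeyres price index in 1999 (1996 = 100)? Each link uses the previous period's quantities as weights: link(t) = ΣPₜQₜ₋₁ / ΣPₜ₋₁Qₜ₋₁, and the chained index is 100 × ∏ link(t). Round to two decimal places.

119.49

Link 1996→1997:
ΣP(1997)Q(1996) = 6.70×119 + 1.79×307 + 7.52×137 = 797.3 + 549.53 + 1030.24 = 2377.07
ΣP(1996)Q(1996) = 6.45×119 + 1.38×307 + 5.95×137 = 767.55 + 423.66 + 815.15 = 2006.36
link = 2377.07/2006.36 = 1.184767
Link 1997→1998:
ΣP(1998)Q(1997) = 7.09×109 + 1.73×359 + 7.71×140 = 772.81 + 621.07 + 1079.4 = 2473.28
ΣP(1997)Q(1997) = 6.70×109 + 1.79×359 + 7.52×140 = 730.3 + 642.61 + 1052.8 = 2425.71
link = 2473.28/2425.71 = 1.019611
Link 1998→1999:
ΣP(1999)Q(1998) = 5.92×102 + 1.39×388 + 9.14×156 = 603.84 + 539.32 + 1425.84 = 2569
ΣP(1998)Q(1998) = 7.09×102 + 1.73×388 + 7.71×156 = 723.18 + 671.24 + 1202.76 = 2597.18
link = 2569/2597.18 = 0.989150
Chained index = 100 × 1.184767 × 1.019611 × 0.989150 = 119.4895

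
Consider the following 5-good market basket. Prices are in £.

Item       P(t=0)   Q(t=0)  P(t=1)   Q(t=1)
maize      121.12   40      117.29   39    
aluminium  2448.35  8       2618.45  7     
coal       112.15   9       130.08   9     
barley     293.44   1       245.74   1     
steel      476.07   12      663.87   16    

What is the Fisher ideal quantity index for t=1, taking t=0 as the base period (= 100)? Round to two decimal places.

Laspeyres component (base-period weights):
ΣP(t=0)Q(t=1) = 121.12×39 + 2448.35×7 + 112.15×9 + 293.44×1 + 476.07×16 = 4723.68 + 17138.45 + 1009.35 + 293.44 + 7617.12 = 30782.04
ΣP(t=0)Q(t=0) = 121.12×40 + 2448.35×8 + 112.15×9 + 293.44×1 + 476.07×12 = 4844.8 + 19586.8 + 1009.35 + 293.44 + 5712.84 = 31447.23
L = 30782.04 / 31447.23 × 100 = 97.8847
Paasche component (current-period weights):
ΣP(t=1)Q(t=1) = 117.29×39 + 2618.45×7 + 130.08×9 + 245.74×1 + 663.87×16 = 4574.31 + 18329.15 + 1170.72 + 245.74 + 10621.92 = 34941.84
ΣP(t=1)Q(t=0) = 117.29×40 + 2618.45×8 + 130.08×9 + 245.74×1 + 663.87×12 = 4691.6 + 20947.6 + 1170.72 + 245.74 + 7966.44 = 35022.1
P = 34941.84 / 35022.1 × 100 = 99.7708
Fisher = √(L × P) = √(97.8847 × 99.7708) = 98.8233

98.82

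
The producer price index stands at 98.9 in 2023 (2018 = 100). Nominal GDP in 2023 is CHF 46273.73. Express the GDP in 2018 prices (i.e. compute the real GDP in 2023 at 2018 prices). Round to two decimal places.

Real = Nominal ÷ (Index/100) = 46273.73 ÷ (98.9/100)
     = 46273.73 ÷ 0.989 = 46788.4024

46788.40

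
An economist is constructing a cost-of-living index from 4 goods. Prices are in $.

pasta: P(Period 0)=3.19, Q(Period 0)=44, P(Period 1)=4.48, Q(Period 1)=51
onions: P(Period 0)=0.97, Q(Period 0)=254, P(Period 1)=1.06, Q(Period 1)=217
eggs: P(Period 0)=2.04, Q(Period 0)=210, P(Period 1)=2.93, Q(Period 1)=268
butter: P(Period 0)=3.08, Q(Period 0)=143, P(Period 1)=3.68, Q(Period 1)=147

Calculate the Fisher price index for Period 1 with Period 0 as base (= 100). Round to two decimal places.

129.04

Laspeyres component (base-period weights):
ΣP(Period 1)Q(Period 0) = 4.48×44 + 1.06×254 + 2.93×210 + 3.68×143 = 197.12 + 269.24 + 615.3 + 526.24 = 1607.9
ΣP(Period 0)Q(Period 0) = 3.19×44 + 0.97×254 + 2.04×210 + 3.08×143 = 140.36 + 246.38 + 428.4 + 440.44 = 1255.58
L = 1607.9 / 1255.58 × 100 = 128.0603
Paasche component (current-period weights):
ΣP(Period 1)Q(Period 1) = 4.48×51 + 1.06×217 + 2.93×268 + 3.68×147 = 228.48 + 230.02 + 785.24 + 540.96 = 1784.7
ΣP(Period 0)Q(Period 1) = 3.19×51 + 0.97×217 + 2.04×268 + 3.08×147 = 162.69 + 210.49 + 546.72 + 452.76 = 1372.66
P = 1784.7 / 1372.66 × 100 = 130.0176
Fisher = √(L × P) = √(128.0603 × 130.0176) = 129.0353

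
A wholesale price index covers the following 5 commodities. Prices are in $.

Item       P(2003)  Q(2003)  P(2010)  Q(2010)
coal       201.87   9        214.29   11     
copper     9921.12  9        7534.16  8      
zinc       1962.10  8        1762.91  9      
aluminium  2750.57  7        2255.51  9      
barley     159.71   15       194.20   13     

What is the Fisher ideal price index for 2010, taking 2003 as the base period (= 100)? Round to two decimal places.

Laspeyres component (base-period weights):
ΣP(2010)Q(2003) = 214.29×9 + 7534.16×9 + 1762.91×8 + 2255.51×7 + 194.20×15 = 1928.61 + 67807.44 + 14103.28 + 15788.57 + 2913 = 102540.9
ΣP(2003)Q(2003) = 201.87×9 + 9921.12×9 + 1962.10×8 + 2750.57×7 + 159.71×15 = 1816.83 + 89290.08 + 15696.8 + 19253.99 + 2395.65 = 128453.35
L = 102540.9 / 128453.35 × 100 = 79.8273
Paasche component (current-period weights):
ΣP(2010)Q(2010) = 214.29×11 + 7534.16×8 + 1762.91×9 + 2255.51×9 + 194.20×13 = 2357.19 + 60273.28 + 15866.19 + 20299.59 + 2524.6 = 101320.85
ΣP(2003)Q(2010) = 201.87×11 + 9921.12×8 + 1962.10×9 + 2750.57×9 + 159.71×13 = 2220.57 + 79368.96 + 17658.9 + 24755.13 + 2076.23 = 126079.79
P = 101320.85 / 126079.79 × 100 = 80.3625
Fisher = √(L × P) = √(79.8273 × 80.3625) = 80.0945

80.09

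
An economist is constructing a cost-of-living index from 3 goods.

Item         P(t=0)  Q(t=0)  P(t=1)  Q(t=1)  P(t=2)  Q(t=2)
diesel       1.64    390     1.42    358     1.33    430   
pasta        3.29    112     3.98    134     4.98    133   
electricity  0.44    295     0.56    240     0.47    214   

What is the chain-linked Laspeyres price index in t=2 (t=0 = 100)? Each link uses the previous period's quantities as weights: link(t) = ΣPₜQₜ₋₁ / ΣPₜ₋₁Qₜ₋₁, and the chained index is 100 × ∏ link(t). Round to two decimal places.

Link t=0→t=1:
ΣP(t=1)Q(t=0) = 1.42×390 + 3.98×112 + 0.56×295 = 553.8 + 445.76 + 165.2 = 1164.76
ΣP(t=0)Q(t=0) = 1.64×390 + 3.29×112 + 0.44×295 = 639.6 + 368.48 + 129.8 = 1137.88
link = 1164.76/1137.88 = 1.023623
Link t=1→t=2:
ΣP(t=2)Q(t=1) = 1.33×358 + 4.98×134 + 0.47×240 = 476.14 + 667.32 + 112.8 = 1256.26
ΣP(t=1)Q(t=1) = 1.42×358 + 3.98×134 + 0.56×240 = 508.36 + 533.32 + 134.4 = 1176.08
link = 1256.26/1176.08 = 1.068176
Chained index = 100 × 1.023623 × 1.068176 = 109.3409

109.34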